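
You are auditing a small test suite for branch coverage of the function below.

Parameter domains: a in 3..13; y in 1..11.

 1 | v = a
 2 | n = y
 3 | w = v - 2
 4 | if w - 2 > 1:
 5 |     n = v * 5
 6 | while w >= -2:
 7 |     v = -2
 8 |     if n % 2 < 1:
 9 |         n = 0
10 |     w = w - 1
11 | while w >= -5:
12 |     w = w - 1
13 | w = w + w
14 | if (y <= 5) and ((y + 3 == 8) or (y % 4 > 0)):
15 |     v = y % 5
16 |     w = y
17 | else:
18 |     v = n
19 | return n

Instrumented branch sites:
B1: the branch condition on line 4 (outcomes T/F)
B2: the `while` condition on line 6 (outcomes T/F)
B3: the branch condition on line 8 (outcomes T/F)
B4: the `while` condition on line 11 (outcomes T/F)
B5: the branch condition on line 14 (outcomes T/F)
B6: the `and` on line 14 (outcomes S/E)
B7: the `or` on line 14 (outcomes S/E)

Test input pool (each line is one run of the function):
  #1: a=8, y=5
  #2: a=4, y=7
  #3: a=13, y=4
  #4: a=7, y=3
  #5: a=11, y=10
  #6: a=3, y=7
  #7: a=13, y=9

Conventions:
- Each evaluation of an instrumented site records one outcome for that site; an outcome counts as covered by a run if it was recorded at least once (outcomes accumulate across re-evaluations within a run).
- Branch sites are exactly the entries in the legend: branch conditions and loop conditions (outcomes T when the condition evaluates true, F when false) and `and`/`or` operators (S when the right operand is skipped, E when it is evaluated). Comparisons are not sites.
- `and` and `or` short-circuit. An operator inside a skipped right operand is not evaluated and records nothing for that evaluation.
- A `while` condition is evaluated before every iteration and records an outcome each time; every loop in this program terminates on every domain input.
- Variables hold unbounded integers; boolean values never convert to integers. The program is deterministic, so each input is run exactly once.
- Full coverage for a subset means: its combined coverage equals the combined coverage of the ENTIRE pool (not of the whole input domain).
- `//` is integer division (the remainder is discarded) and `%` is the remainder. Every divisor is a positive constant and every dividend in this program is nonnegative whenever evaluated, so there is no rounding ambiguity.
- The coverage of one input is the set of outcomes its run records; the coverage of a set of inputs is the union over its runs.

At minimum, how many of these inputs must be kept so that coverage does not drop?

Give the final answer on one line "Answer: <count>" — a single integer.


input #1, a=8, y=5: outcomes B1=T, B2=T, B2=F, B3=T, B4=T, B4=F, B5=T, B6=E, B7=S
input #2, a=4, y=7: outcomes B1=F, B2=T, B2=F, B3=F, B4=T, B4=F, B5=F, B6=S
input #3, a=13, y=4: outcomes B1=T, B2=T, B2=F, B3=F, B4=T, B4=F, B5=F, B6=E, B7=E
input #4, a=7, y=3: outcomes B1=T, B2=T, B2=F, B3=F, B4=T, B4=F, B5=T, B6=E, B7=E
input #5, a=11, y=10: outcomes B1=T, B2=T, B2=F, B3=F, B4=T, B4=F, B5=F, B6=S
input #6, a=3, y=7: outcomes B1=F, B2=T, B2=F, B3=F, B4=T, B4=F, B5=F, B6=S
input #7, a=13, y=9: outcomes B1=T, B2=T, B2=F, B3=F, B4=T, B4=F, B5=F, B6=S
pool-wide coverage (14 outcomes): B1=T, B1=F, B2=T, B2=F, B3=T, B3=F, B4=T, B4=F, B5=T, B5=F, B6=S, B6=E, B7=S, B7=E
no size-1 subset reaches all 14 outcomes (best union: 9/14)
no size-2 subset reaches all 14 outcomes (best union: 13/14)
at size 3, {1, 2, 3} reaches all 14 outcomes; every lexicographically earlier size-3 subset fails
Answer: 3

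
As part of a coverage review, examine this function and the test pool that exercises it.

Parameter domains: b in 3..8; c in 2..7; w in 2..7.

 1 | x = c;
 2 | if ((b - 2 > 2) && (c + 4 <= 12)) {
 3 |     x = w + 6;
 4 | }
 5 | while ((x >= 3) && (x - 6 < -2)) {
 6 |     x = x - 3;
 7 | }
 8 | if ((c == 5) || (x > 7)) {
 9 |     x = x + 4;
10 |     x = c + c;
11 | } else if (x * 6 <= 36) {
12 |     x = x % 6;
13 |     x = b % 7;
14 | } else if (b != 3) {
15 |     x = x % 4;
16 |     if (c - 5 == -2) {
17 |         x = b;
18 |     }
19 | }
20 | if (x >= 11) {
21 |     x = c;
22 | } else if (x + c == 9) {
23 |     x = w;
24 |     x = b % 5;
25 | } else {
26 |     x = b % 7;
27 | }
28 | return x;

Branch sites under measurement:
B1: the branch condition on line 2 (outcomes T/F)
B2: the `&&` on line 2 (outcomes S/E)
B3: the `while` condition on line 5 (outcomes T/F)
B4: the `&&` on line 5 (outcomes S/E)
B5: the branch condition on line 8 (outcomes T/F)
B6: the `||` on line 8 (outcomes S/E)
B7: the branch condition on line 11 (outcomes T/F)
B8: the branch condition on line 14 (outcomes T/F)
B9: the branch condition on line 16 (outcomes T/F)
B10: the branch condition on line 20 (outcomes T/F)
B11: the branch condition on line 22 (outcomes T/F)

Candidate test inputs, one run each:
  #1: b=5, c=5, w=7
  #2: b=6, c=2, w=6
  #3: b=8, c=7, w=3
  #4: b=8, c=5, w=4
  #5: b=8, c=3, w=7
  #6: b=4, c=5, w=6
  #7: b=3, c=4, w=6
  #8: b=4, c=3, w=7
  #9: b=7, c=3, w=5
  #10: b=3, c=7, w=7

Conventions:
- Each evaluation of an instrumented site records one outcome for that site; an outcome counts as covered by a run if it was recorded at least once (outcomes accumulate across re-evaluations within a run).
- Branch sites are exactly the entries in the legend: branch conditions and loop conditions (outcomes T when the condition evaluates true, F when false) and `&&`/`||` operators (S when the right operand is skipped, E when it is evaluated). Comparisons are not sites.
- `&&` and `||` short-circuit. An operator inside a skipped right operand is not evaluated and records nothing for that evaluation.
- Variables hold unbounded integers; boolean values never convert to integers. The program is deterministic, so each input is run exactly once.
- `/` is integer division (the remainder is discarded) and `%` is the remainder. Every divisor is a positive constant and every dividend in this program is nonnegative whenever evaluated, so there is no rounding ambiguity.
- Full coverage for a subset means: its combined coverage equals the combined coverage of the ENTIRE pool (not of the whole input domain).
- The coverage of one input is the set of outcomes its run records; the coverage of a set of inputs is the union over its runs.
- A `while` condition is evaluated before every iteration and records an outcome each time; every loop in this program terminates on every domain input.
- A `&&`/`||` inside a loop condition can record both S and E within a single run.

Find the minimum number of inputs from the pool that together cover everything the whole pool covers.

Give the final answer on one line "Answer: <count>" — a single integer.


run #1 (b=5, c=5, w=7) records B1=T, B2=E, B3=F, B4=E, B5=T, B6=S, B10=F, B11=F
run #2 (b=6, c=2, w=6) records B1=T, B2=E, B3=F, B4=E, B5=T, B6=E, B10=F, B11=F
run #3 (b=8, c=7, w=3) records B1=T, B2=E, B3=F, B4=E, B5=T, B6=E, B10=T
run #4 (b=8, c=5, w=4) records B1=T, B2=E, B3=F, B4=E, B5=T, B6=S, B10=F, B11=F
run #5 (b=8, c=3, w=7) records B1=T, B2=E, B3=F, B4=E, B5=T, B6=E, B10=F, B11=T
run #6 (b=4, c=5, w=6) records B1=F, B2=S, B3=F, B4=E, B5=T, B6=S, B10=F, B11=F
run #7 (b=3, c=4, w=6) records B1=F, B2=S, B3=F, B4=E, B5=F, B6=E, B7=T, B10=F, B11=F
run #8 (b=4, c=3, w=7) records B1=F, B2=S, B3=T, B3=F, B4=S, B4=E, B5=F, B6=E, B7=T, B10=F, B11=F
run #9 (b=7, c=3, w=5) records B1=T, B2=E, B3=F, B4=E, B5=T, B6=E, B10=F, B11=T
run #10 (b=3, c=7, w=7) records B1=F, B2=S, B3=F, B4=E, B5=F, B6=E, B7=F, B8=F, B10=F, B11=F
the full pool covers 19 outcomes: B1=T, B1=F, B2=S, B2=E, B3=T, B3=F, B4=S, B4=E, B5=T, B5=F, B6=S, B6=E, B7=T, B7=F, B8=F, B10=T, B10=F, B11=T, B11=F
checked all size-1 subsets: none covers 19 outcomes (max 11/19)
checked all size-2 subsets: none covers 19 outcomes (max 15/19)
checked all size-3 subsets: none covers 19 outcomes (max 17/19)
checked all size-4 subsets: none covers 19 outcomes (max 18/19)
the canonical winner is {1, 3, 5, 8, 10}: size 5, full 19-outcome coverage, earliest index list among size-5 covers
Answer: 5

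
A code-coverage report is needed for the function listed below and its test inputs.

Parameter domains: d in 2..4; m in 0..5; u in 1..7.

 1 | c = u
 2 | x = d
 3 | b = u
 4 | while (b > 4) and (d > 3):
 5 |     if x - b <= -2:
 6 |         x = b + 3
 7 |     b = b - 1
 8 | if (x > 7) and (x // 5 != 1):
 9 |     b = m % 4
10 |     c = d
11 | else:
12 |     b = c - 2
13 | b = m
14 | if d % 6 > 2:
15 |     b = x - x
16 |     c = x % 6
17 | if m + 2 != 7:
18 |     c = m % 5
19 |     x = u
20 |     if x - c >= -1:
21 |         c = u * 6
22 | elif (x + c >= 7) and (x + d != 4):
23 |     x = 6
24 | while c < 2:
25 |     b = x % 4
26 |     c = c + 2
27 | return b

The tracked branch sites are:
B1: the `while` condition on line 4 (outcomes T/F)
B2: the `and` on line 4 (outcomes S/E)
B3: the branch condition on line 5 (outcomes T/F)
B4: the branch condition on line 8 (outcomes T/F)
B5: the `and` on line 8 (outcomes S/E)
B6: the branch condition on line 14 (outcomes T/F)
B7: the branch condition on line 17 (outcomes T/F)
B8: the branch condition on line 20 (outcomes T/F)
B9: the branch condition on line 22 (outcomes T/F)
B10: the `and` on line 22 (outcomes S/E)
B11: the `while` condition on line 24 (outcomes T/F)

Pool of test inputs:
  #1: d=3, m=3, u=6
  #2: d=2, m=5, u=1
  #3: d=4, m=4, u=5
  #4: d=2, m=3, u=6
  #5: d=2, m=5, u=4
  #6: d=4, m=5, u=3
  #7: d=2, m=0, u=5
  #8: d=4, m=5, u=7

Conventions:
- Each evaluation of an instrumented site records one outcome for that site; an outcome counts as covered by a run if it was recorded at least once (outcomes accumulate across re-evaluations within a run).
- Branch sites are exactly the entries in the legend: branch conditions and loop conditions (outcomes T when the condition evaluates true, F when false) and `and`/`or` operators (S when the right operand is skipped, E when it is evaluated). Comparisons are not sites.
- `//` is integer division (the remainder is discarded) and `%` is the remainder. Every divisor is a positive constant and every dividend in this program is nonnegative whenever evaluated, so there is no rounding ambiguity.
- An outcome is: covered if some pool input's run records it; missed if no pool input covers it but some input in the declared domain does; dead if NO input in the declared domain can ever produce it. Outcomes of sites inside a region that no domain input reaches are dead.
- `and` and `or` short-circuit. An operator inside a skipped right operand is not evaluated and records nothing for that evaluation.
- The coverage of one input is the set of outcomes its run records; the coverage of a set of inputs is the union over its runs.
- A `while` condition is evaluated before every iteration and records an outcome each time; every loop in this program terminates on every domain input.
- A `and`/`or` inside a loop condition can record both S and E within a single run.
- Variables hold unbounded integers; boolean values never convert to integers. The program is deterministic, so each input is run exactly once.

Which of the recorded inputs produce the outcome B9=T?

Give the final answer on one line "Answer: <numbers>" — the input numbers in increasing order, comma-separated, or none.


input #1 (d=3, m=3, u=6): never hits B9=T
input #2 (d=2, m=5, u=1): never hits B9=T
input #3 (d=4, m=4, u=5): never hits B9=T
input #4 (d=2, m=3, u=6): never hits B9=T
input #5 (d=2, m=5, u=4): never hits B9=T
input #6 (d=4, m=5, u=3): hits B9=T
input #7 (d=2, m=0, u=5): never hits B9=T
input #8 (d=4, m=5, u=7): hits B9=T
Answer: 6, 8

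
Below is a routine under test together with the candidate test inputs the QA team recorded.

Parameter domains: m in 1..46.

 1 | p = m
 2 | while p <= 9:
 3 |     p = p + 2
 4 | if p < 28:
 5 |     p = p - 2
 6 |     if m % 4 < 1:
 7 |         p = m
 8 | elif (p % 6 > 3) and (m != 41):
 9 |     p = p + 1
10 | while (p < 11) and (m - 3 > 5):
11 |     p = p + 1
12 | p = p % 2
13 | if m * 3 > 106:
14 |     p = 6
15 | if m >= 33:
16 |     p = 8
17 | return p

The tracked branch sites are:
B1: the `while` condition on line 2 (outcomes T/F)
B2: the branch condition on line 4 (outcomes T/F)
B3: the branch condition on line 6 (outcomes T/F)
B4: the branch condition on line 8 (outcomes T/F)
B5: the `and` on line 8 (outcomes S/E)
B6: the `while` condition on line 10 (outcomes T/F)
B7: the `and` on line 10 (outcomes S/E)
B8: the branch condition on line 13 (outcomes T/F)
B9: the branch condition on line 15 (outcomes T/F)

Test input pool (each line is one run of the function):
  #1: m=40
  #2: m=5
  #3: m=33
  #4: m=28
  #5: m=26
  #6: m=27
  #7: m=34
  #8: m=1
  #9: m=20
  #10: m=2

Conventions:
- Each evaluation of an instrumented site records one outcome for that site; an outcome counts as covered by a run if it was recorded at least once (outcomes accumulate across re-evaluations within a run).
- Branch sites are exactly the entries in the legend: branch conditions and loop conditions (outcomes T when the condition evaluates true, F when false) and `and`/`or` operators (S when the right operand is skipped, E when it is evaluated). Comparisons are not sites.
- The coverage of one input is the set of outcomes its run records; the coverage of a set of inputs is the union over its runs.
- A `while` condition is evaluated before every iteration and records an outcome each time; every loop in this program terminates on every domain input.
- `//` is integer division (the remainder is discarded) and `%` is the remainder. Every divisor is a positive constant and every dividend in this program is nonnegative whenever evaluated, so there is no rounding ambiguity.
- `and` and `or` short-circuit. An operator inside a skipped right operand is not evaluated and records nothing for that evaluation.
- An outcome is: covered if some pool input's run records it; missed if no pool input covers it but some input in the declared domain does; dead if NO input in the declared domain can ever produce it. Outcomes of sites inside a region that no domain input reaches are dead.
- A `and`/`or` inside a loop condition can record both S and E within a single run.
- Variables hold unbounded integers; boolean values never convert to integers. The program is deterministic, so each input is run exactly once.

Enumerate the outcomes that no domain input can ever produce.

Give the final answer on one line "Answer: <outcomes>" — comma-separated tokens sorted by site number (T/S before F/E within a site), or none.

running all 46 domain inputs and tallying outcomes:
  reachable outcomes have witnesses, e.g. B1=T (e.g. m=1), B1=F (e.g. m=1), B2=T (e.g. m=1), B2=F (e.g. m=28)

Answer: none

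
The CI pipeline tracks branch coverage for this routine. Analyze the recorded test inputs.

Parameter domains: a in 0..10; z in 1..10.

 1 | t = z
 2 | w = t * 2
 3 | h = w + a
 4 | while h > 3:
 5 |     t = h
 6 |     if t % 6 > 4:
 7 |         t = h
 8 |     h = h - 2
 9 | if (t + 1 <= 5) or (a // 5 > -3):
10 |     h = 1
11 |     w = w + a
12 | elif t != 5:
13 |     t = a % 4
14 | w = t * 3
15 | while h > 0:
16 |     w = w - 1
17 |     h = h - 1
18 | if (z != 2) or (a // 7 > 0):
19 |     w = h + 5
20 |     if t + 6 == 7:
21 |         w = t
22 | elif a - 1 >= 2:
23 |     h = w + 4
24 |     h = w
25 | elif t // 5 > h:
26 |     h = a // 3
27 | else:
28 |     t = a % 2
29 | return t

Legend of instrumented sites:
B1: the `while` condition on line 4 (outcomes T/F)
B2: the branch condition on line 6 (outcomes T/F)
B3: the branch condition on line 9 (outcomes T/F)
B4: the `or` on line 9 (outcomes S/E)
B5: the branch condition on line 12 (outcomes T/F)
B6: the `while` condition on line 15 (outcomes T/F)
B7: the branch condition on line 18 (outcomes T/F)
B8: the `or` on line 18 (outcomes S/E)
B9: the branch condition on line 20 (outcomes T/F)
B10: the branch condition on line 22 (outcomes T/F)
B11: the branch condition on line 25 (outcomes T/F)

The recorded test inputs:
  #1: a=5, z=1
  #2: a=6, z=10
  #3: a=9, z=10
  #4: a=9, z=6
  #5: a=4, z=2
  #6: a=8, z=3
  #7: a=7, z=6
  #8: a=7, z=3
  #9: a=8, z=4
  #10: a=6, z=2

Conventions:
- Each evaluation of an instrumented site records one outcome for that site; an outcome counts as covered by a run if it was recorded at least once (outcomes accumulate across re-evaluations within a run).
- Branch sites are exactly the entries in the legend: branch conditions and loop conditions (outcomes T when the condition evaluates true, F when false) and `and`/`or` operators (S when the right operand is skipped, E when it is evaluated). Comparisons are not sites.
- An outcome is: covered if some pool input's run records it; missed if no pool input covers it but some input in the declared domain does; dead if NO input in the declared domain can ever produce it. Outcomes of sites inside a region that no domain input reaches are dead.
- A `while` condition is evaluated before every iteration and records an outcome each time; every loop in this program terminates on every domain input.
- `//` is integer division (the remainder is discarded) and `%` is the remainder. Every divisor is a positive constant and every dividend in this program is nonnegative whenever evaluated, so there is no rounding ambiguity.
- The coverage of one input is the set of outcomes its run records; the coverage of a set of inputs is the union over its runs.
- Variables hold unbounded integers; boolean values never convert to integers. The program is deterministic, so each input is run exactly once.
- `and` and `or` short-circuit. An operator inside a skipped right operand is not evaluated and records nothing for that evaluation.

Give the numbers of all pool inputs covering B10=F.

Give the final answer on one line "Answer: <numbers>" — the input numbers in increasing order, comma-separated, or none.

input #1 (a=5, z=1): never hits B10=F
input #2 (a=6, z=10): never hits B10=F
input #3 (a=9, z=10): never hits B10=F
input #4 (a=9, z=6): never hits B10=F
input #5 (a=4, z=2): never hits B10=F
input #6 (a=8, z=3): never hits B10=F
input #7 (a=7, z=6): never hits B10=F
input #8 (a=7, z=3): never hits B10=F
input #9 (a=8, z=4): never hits B10=F
input #10 (a=6, z=2): never hits B10=F

Answer: none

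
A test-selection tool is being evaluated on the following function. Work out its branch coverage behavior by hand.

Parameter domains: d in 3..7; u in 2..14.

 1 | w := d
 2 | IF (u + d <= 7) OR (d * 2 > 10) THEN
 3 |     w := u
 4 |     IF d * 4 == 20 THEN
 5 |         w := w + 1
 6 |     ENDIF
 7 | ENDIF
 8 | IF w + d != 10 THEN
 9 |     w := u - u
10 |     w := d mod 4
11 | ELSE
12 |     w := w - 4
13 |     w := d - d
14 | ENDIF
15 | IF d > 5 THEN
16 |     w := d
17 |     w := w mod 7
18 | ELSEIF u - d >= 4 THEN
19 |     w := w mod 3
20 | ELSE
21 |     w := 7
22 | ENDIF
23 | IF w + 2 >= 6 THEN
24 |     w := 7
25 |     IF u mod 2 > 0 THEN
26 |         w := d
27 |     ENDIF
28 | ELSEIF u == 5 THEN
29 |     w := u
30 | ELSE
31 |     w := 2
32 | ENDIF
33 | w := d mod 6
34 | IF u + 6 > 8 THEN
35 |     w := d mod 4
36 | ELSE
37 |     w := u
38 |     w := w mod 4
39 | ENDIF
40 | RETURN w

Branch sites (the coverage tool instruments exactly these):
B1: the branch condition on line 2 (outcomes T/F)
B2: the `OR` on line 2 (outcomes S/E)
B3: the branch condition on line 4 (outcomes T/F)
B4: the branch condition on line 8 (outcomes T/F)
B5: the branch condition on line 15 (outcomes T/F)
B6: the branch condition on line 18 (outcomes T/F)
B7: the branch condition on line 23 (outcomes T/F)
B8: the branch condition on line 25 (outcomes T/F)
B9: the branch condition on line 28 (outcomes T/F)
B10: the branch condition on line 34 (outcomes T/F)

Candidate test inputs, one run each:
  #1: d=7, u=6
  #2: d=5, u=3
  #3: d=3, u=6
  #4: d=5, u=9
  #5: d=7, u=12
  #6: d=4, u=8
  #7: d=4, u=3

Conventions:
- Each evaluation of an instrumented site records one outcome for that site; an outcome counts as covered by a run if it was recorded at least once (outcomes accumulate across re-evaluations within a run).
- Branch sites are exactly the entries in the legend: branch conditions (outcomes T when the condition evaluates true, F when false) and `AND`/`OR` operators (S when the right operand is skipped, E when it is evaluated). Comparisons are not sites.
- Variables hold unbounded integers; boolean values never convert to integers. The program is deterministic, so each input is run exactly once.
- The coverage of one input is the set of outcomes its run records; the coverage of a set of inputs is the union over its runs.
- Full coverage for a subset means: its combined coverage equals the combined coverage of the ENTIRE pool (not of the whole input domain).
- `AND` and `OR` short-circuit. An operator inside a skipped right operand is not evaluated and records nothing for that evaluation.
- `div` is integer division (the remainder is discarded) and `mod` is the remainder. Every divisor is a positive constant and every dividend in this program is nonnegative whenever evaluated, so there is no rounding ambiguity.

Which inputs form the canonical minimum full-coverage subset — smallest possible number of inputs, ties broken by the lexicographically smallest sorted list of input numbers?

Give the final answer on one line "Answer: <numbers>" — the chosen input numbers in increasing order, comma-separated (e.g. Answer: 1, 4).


test 1 (d=7, u=6) fires B2->E, B1->T, B3->F, B4->T, B5->T, B7->F, B9->F, B10->T; hits B1=T, B2=E, B3=F, B4=T, B5=T, B7=F, B9=F, B10=T
test 2 (d=5, u=3) fires B2->E, B1->F, B4->F, B5->F, B6->F, B7->T, B8->T, B10->T; hits B1=F, B2=E, B4=F, B5=F, B6=F, B7=T, B8=T, B10=T
test 3 (d=3, u=6) fires B2->E, B1->F, B4->T, B5->F, B6->F, B7->T, B8->F, B10->T; hits B1=F, B2=E, B4=T, B5=F, B6=F, B7=T, B8=F, B10=T
test 4 (d=5, u=9) fires B2->E, B1->F, B4->F, B5->F, B6->T, B7->F, B9->F, B10->T; hits B1=F, B2=E, B4=F, B5=F, B6=T, B7=F, B9=F, B10=T
test 5 (d=7, u=12) fires B2->E, B1->T, B3->F, B4->T, B5->T, B7->F, B9->F, B10->T; hits B1=T, B2=E, B3=F, B4=T, B5=T, B7=F, B9=F, B10=T
test 6 (d=4, u=8) fires B2->E, B1->F, B4->T, B5->F, B6->T, B7->F, B9->F, B10->T; hits B1=F, B2=E, B4=T, B5=F, B6=T, B7=F, B9=F, B10=T
test 7 (d=4, u=3) fires B2->S, B1->T, B3->F, B4->T, B5->F, B6->F, B7->T, B8->T, B10->T; hits B1=T, B2=S, B3=F, B4=T, B5=F, B6=F, B7=T, B8=T, B10=T
pool-wide coverage (17 outcomes): B1=T, B1=F, B2=S, B2=E, B3=F, B4=T, B4=F, B5=T, B5=F, B6=T, B6=F, B7=T, B7=F, B8=T, B8=F, B9=F, B10=T
no size-1 subset reaches all 17 outcomes (best union: 9/17)
no size-2 subset reaches all 17 outcomes (best union: 15/17)
no size-3 subset reaches all 17 outcomes (best union: 16/17)
the canonical winner is {1, 3, 4, 7}: size 4, full 17-outcome coverage, earliest index list among size-4 covers
Answer: 1, 3, 4, 7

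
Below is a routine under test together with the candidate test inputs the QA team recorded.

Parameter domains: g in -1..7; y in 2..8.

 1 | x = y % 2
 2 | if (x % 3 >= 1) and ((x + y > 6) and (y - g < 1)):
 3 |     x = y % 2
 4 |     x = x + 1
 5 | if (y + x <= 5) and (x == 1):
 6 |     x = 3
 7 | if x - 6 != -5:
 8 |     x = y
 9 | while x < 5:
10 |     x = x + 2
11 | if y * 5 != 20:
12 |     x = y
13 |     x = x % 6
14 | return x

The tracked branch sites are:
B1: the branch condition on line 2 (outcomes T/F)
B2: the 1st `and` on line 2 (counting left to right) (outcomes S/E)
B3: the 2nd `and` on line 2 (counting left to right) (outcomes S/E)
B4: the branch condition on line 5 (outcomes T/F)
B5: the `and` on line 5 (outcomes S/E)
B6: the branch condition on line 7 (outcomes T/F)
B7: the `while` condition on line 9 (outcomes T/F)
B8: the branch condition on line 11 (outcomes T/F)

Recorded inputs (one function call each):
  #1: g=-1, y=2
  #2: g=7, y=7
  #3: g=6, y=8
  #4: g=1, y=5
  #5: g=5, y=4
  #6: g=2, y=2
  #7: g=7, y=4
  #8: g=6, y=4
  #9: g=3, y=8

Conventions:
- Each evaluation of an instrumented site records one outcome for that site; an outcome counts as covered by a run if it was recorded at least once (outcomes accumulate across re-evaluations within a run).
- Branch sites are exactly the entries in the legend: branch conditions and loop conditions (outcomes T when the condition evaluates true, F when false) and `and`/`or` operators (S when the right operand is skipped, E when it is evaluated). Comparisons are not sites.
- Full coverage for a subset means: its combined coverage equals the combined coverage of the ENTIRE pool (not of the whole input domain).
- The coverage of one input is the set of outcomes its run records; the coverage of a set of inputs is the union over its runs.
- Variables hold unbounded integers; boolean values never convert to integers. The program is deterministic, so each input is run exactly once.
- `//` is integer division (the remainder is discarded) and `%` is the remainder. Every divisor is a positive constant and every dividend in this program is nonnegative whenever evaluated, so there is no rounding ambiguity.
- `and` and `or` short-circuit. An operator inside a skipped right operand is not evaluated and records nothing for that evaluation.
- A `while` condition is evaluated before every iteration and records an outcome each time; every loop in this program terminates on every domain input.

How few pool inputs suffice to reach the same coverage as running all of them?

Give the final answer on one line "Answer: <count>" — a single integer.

#1 (g=-1, y=2) -> covered: B1=F, B2=S, B4=F, B5=E, B6=T, B7=T, B7=F, B8=T
#2 (g=7, y=7) -> covered: B1=T, B2=E, B3=E, B4=F, B5=S, B6=T, B7=F, B8=T
#3 (g=6, y=8) -> covered: B1=F, B2=S, B4=F, B5=S, B6=T, B7=F, B8=T
#4 (g=1, y=5) -> covered: B1=F, B2=E, B3=S, B4=F, B5=S, B6=F, B7=T, B7=F, B8=T
#5 (g=5, y=4) -> covered: B1=F, B2=S, B4=F, B5=E, B6=T, B7=T, B7=F, B8=F
#6 (g=2, y=2) -> covered: B1=F, B2=S, B4=F, B5=E, B6=T, B7=T, B7=F, B8=T
#7 (g=7, y=4) -> covered: B1=F, B2=S, B4=F, B5=E, B6=T, B7=T, B7=F, B8=F
#8 (g=6, y=4) -> covered: B1=F, B2=S, B4=F, B5=E, B6=T, B7=T, B7=F, B8=F
#9 (g=3, y=8) -> covered: B1=F, B2=S, B4=F, B5=S, B6=T, B7=F, B8=T
union over all inputs: B1=T, B1=F, B2=S, B2=E, B3=S, B3=E, B4=F, B5=S, B5=E, B6=T, B6=F, B7=T, B7=F, B8=T, B8=F (15 outcomes)
every size-1 subset falls short of the 15 outcomes (best: 9/15)
every size-2 subset falls short of the 15 outcomes (best: 13/15)
at size 3, {2, 4, 5} reaches all 15 outcomes; every lexicographically earlier size-3 subset fails

Answer: 3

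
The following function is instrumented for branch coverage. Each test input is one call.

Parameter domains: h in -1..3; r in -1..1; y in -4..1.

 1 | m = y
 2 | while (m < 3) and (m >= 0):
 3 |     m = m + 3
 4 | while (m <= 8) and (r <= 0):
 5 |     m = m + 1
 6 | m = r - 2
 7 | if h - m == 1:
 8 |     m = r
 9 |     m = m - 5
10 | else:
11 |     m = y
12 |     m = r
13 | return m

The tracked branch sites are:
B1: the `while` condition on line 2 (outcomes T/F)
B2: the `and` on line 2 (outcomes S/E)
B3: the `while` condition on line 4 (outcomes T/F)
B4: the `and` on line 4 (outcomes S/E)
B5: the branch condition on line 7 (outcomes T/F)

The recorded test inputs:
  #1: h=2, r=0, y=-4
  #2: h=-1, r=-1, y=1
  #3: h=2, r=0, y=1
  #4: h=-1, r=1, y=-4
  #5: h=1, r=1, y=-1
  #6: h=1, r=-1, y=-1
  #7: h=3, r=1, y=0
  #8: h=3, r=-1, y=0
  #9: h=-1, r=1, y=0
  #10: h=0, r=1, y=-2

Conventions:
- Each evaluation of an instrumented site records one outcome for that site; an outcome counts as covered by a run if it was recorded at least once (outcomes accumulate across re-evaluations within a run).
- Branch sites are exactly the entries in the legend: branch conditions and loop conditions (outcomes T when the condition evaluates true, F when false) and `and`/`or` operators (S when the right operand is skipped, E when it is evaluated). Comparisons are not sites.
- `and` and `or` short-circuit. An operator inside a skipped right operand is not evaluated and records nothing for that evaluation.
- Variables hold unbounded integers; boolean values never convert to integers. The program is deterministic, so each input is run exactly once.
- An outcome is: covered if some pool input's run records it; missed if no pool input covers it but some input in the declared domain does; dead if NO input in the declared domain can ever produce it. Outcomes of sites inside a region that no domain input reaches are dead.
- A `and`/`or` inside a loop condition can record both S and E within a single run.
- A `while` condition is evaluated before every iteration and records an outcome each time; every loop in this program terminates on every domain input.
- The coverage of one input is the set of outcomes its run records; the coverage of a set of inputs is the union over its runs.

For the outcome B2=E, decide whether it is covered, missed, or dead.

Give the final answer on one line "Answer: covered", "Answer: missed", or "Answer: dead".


B2=E is recorded by pool input(s) 1, 2, 3, 4, 5, 6, 7, 8, 9, 10 -> covered
Answer: covered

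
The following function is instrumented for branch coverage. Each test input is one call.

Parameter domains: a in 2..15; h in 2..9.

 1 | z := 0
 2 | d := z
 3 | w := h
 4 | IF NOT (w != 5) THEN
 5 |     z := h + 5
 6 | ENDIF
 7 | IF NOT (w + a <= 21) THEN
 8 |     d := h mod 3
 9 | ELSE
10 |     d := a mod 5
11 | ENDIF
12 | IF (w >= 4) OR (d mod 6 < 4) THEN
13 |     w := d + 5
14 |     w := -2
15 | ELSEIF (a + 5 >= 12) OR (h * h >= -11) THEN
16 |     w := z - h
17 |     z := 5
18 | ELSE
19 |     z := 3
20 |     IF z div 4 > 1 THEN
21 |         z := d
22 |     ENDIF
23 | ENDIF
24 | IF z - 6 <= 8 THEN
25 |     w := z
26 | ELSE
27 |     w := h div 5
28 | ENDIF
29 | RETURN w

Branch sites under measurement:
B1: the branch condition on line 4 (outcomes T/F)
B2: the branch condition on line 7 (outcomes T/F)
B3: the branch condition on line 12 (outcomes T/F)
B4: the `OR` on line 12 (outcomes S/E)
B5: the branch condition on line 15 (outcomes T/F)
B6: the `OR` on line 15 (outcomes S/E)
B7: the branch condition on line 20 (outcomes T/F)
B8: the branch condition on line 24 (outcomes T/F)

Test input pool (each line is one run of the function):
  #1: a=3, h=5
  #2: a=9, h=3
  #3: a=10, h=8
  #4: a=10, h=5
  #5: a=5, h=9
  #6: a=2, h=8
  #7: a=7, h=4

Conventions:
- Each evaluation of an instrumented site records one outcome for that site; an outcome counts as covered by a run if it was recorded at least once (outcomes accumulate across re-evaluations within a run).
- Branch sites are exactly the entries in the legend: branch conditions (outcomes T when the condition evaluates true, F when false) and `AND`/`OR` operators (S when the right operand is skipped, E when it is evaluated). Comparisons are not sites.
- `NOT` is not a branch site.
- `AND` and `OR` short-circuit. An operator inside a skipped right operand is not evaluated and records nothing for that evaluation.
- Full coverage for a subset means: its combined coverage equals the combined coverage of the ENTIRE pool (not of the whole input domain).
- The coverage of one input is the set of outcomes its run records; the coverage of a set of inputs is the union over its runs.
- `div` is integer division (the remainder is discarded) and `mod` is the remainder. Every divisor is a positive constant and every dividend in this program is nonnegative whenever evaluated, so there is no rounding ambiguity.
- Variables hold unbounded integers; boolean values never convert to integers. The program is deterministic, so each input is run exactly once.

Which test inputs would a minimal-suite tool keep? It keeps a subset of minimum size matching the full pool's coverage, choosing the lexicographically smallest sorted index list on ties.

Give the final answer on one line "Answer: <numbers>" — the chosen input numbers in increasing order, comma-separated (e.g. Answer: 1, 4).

#1 (a=3, h=5) -> B1->T, B2->F, B4->S, B3->T, B8->T; covered: B1=T, B2=F, B3=T, B4=S, B8=T
#2 (a=9, h=3) -> B1->F, B2->F, B4->E, B3->F, B6->S, B5->T, B8->T; covered: B1=F, B2=F, B3=F, B4=E, B5=T, B6=S, B8=T
#3 (a=10, h=8) -> B1->F, B2->F, B4->S, B3->T, B8->T; covered: B1=F, B2=F, B3=T, B4=S, B8=T
#4 (a=10, h=5) -> B1->T, B2->F, B4->S, B3->T, B8->T; covered: B1=T, B2=F, B3=T, B4=S, B8=T
#5 (a=5, h=9) -> B1->F, B2->F, B4->S, B3->T, B8->T; covered: B1=F, B2=F, B3=T, B4=S, B8=T
#6 (a=2, h=8) -> B1->F, B2->F, B4->S, B3->T, B8->T; covered: B1=F, B2=F, B3=T, B4=S, B8=T
#7 (a=7, h=4) -> B1->F, B2->F, B4->S, B3->T, B8->T; covered: B1=F, B2=F, B3=T, B4=S, B8=T
union over all inputs: B1=T, B1=F, B2=F, B3=T, B3=F, B4=S, B4=E, B5=T, B6=S, B8=T (10 outcomes)
checked all size-1 subsets: none covers 10 outcomes (max 7/10)
the canonical winner is {1, 2}: size 2, full 10-outcome coverage, earliest index list among size-2 covers

Answer: 1, 2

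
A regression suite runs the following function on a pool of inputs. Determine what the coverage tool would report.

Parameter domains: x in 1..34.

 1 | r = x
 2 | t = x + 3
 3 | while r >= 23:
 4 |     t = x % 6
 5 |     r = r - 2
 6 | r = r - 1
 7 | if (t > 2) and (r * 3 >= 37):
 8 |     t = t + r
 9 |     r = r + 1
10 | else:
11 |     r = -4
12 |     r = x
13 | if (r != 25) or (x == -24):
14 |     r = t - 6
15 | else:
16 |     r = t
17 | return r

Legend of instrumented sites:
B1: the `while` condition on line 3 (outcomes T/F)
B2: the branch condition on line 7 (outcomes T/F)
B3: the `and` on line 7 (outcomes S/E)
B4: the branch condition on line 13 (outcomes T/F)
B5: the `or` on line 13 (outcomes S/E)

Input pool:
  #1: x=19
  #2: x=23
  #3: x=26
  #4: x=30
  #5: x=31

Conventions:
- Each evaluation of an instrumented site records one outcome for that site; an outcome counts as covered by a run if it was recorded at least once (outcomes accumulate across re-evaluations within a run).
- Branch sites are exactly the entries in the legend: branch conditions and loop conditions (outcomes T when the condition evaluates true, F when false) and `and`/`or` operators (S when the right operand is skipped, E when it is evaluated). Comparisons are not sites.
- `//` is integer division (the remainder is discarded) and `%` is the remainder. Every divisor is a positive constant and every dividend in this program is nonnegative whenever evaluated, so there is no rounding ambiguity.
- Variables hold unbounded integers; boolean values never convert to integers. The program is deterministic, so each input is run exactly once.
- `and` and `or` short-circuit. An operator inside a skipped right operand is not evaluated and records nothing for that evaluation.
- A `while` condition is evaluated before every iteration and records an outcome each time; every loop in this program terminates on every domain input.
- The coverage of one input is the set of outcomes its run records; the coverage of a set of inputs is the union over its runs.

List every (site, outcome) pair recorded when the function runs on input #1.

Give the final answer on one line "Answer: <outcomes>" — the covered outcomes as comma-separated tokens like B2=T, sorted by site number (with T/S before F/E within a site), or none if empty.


Event log for input #1 (x=19):
  B1->F, B3->E, B2->T, B5->S, B4->T
deduplicating events, the covered set is: B1=F, B2=T, B3=E, B4=T, B5=S
Answer: B1=F, B2=T, B3=E, B4=T, B5=S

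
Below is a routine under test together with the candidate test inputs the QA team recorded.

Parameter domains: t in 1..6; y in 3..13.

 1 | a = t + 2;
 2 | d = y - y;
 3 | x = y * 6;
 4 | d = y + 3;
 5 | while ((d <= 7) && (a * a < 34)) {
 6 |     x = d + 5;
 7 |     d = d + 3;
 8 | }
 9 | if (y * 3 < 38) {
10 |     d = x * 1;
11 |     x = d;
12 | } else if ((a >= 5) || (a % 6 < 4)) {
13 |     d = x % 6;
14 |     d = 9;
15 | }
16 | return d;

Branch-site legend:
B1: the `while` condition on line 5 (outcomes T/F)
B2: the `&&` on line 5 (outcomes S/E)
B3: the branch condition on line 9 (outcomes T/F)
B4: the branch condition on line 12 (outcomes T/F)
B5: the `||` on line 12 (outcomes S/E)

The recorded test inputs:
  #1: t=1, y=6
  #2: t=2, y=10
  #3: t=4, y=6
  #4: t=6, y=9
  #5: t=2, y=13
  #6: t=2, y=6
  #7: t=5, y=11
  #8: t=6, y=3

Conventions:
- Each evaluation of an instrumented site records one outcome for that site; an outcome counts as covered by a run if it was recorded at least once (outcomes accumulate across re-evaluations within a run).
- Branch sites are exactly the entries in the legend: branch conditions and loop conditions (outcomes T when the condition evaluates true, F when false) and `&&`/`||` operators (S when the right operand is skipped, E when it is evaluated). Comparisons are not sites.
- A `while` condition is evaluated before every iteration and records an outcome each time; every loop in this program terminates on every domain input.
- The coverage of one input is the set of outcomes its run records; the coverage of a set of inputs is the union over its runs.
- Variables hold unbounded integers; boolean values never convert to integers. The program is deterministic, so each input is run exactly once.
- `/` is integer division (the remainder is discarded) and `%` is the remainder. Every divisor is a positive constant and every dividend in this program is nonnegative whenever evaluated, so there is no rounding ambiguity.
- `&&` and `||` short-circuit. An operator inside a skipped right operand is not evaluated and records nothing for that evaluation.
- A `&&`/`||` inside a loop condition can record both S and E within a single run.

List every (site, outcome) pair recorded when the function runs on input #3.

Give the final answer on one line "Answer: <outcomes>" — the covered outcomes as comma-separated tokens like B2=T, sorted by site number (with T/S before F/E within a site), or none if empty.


Tracing the run of input #3 (t=4, y=6):
  B2->S, B1->F, B3->T
collecting distinct outcomes: B1=F, B2=S, B3=T
Answer: B1=F, B2=S, B3=T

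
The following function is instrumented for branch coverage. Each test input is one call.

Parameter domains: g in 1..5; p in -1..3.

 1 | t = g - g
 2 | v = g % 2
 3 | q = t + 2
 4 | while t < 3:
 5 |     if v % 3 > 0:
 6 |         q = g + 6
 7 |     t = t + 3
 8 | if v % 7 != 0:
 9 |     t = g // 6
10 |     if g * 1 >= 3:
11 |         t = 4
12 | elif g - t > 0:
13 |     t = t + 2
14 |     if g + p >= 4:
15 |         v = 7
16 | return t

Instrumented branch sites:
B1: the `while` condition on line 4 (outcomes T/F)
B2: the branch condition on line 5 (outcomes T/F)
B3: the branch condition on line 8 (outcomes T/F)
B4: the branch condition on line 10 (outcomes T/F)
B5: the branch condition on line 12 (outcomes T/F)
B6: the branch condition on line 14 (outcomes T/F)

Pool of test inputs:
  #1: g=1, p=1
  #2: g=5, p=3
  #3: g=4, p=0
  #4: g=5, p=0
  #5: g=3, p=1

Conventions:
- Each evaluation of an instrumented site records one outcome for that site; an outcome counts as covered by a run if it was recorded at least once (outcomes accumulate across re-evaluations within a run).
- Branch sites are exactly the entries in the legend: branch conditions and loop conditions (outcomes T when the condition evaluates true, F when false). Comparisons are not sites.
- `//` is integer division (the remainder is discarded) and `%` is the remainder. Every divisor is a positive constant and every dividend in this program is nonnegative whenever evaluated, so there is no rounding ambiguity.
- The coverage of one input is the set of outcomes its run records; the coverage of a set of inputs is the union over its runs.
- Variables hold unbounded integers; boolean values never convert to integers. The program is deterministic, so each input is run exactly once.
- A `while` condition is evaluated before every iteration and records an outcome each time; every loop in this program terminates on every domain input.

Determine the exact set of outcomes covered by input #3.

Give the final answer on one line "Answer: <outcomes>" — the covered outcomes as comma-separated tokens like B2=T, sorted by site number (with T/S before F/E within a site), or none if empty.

Running input #3 (g=4, p=0), event by event:
  B1->T, B2->F, B1->F, B3->F, B5->T, B6->T
deduplicating events, the covered set is: B1=T, B1=F, B2=F, B3=F, B5=T, B6=T

Answer: B1=T, B1=F, B2=F, B3=F, B5=T, B6=T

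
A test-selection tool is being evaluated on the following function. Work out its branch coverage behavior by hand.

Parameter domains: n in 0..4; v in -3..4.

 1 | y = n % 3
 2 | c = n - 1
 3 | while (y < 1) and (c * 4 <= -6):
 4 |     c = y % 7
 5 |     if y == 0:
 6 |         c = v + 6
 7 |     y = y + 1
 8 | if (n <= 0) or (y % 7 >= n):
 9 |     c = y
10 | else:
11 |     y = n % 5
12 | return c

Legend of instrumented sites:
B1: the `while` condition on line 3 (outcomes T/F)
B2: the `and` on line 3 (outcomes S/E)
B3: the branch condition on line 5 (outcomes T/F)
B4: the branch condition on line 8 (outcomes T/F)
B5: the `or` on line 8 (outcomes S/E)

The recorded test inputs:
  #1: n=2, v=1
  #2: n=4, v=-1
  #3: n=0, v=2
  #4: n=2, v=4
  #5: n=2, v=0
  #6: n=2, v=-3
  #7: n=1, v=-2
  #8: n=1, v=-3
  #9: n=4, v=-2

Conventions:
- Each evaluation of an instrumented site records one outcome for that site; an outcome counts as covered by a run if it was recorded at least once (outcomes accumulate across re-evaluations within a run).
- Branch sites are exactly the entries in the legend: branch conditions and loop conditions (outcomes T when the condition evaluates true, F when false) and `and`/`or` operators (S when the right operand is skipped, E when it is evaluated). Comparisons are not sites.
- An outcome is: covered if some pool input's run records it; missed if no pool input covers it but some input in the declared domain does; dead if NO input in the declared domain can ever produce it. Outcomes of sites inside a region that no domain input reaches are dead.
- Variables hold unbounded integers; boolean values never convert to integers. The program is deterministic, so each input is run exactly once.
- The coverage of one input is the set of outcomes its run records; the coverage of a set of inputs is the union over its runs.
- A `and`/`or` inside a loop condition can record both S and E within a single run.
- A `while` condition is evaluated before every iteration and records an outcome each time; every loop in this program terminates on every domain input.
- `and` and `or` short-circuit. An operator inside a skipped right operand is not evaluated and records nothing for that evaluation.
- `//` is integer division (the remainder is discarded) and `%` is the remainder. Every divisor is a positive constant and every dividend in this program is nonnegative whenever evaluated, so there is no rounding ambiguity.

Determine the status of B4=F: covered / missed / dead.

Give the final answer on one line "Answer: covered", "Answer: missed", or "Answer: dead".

B4=F is recorded by pool input(s) 2, 9 -> covered

Answer: covered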